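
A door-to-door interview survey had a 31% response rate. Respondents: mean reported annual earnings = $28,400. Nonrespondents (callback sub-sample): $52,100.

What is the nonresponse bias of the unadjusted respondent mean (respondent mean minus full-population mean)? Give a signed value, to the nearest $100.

Nonresponse fraction = 1 − 0.31 = 0.69.
Bias = (nonresponse fraction) × (respondent mean − nonrespondent mean)
     = 0.69 × (28,400 − 52,100) = 0.69 × -23,700 = -16,353.

-$16,400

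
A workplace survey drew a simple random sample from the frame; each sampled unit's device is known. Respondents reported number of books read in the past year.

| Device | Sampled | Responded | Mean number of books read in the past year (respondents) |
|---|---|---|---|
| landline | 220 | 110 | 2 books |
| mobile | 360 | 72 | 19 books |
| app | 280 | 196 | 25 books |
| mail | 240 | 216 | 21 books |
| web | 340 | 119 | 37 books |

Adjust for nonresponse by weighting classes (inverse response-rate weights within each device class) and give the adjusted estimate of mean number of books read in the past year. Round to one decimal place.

22.2

Class response rates: landline 110/220 = 50%, mobile 72/360 = 20%, app 196/280 = 70%, mail 216/240 = 90%, web 119/340 = 35%.
Each respondent's weight = sampled/responded in their class; summing within a class gives n_sampled, so:
  landline: 220 × 2 = 440
  mobile: 360 × 19 = 6840
  app: 280 × 25 = 7000
  mail: 240 × 21 = 5040
  web: 340 × 37 = 12,580
Adjusted estimate = 31,900 / 1,440 = 22.1528 → 22.2.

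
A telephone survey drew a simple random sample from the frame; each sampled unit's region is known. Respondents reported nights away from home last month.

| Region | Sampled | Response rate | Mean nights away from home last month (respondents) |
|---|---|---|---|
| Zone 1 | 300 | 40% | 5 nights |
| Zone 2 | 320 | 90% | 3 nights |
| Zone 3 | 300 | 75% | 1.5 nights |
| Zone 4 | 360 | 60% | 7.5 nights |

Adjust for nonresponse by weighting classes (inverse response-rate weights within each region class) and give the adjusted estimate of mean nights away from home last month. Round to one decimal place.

Each respondent's weight = sampled/responded in their class; summing within a class gives n_sampled, so:
  Zone 1: 300 × 5 = 1500
  Zone 2: 320 × 3 = 960
  Zone 3: 300 × 1.5 = 450
  Zone 4: 360 × 7.5 = 2700
Adjusted estimate = 5610 / 1,280 = 4.38281 → 4.4.

4.4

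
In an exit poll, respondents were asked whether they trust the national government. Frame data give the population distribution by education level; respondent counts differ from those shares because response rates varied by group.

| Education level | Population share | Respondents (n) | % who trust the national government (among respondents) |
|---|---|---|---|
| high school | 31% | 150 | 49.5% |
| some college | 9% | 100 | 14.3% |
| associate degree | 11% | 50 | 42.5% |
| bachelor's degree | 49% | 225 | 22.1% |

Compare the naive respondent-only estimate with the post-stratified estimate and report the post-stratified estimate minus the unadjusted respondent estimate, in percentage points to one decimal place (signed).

+1.8 percentage points

Naive respondent-only estimate (weights = respondent counts):
  (150/525)×49.5 + (100/525)×14.3 + (50/525)×42.5 + (225/525)×22.1 = 30.3857%
Post-stratifying to population shares instead:
  0.31×49.5 + 0.09×14.3 + 0.11×42.5 + 0.49×22.1 = 32.136%
Difference = 32.136 − 30.3857 = 1.7503 pp.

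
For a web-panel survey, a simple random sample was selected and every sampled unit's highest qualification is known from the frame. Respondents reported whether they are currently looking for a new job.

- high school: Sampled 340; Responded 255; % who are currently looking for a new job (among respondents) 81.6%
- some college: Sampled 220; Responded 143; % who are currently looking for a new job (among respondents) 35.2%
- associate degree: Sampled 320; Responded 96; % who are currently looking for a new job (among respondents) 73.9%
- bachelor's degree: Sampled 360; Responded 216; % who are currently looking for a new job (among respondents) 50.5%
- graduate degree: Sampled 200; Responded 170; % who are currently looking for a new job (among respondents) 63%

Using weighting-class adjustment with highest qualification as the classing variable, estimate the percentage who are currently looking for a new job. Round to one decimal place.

62.4%

Response rates by class: high school 255/340 = 75%, some college 143/220 = 65%, associate degree 96/320 = 30%, bachelor's degree 216/360 = 60%, graduate degree 170/200 = 85%.
With weight = n_sampled/n_responded per class, the weighted class total is n_sampled:
  high school: 340 × 81.6 = 27744
  some college: 220 × 35.2 = 7744
  associate degree: 320 × 73.9 = 23,648
  bachelor's degree: 360 × 50.5 = 18,180
  graduate degree: 200 × 63 = 12,600
Adjusted estimate = 89,916 / 1,440 = 62.4417 → 62.4%.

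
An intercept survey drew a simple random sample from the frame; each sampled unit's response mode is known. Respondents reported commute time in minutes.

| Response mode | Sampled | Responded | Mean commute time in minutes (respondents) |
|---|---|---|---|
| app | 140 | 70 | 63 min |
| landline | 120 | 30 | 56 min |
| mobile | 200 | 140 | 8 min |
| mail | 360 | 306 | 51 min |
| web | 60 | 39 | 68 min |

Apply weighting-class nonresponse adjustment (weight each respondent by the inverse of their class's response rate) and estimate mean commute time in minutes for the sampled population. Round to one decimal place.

Class response rates: app 70/140 = 50%, landline 30/120 = 25%, mobile 140/200 = 70%, mail 306/360 = 85%, web 39/60 = 65%.
Weighting each respondent by the inverse class response rate inflates each class back to its sampled size, so the class weight is n_sampled:
  app: 140 × 63 = 8820
  landline: 120 × 56 = 6720
  mobile: 200 × 8 = 1600
  mail: 360 × 51 = 18,360
  web: 60 × 68 = 4080
Adjusted estimate = 39,580 / 880 = 44.9773 → 45.0.

45.0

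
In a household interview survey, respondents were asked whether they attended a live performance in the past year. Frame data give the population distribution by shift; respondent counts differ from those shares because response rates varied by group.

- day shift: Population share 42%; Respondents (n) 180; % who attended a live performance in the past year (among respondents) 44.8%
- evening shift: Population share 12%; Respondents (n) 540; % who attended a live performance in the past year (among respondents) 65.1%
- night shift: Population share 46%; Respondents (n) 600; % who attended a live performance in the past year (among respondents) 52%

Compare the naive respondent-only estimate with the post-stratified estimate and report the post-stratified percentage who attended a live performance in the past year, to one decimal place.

50.5%

Naive respondent-only estimate (weights = respondent counts):
  (180/1320)×44.8 + (540/1320)×65.1 + (600/1320)×52 = 56.3773%
Post-stratified estimate weights by population shares:
  0.42×44.8 + 0.12×65.1 + 0.46×52 = 50.548%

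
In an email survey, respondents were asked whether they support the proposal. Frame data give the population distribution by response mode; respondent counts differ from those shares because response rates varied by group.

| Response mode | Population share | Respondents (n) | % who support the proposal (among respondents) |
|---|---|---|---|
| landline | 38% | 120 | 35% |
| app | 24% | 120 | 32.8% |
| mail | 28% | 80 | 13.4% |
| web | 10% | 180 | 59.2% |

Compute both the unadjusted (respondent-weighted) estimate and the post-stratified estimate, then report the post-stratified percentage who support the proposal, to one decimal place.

Naive respondent-only estimate (weights = respondent counts):
  (120/500)×35 + (120/500)×32.8 + (80/500)×13.4 + (180/500)×59.2 = 39.728%
Reweighting by population response mode shares:
  0.38×35 + 0.24×32.8 + 0.28×13.4 + 0.1×59.2 = 30.844%

30.8%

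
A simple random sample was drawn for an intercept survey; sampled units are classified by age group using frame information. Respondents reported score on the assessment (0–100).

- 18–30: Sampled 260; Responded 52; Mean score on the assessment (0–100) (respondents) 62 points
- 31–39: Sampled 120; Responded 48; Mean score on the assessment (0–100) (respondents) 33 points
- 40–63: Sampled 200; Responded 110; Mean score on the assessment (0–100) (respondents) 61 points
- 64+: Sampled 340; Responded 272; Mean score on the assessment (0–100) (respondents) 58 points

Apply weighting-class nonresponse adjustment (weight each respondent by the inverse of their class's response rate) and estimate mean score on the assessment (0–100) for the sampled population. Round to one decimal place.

Response rates by class: 18–30 52/260 = 20%, 31–39 48/120 = 40%, 40–63 110/200 = 55%, 64+ 272/340 = 80%.
Inverse-response-rate weighting restores each class to its sampled count, so class totals weight by n_sampled:
  18–30: 260 × 62 = 16,120
  31–39: 120 × 33 = 3960
  40–63: 200 × 61 = 12,200
  64+: 340 × 58 = 19,720
Adjusted estimate = 52,000 / 920 = 56.5217 → 56.5.

56.5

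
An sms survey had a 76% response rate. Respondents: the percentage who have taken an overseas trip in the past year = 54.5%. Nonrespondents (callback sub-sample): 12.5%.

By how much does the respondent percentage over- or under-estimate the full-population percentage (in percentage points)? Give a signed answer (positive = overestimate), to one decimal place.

+10.1 percentage points

Nonresponse fraction = 1 − 0.76 = 0.24.
Bias = (nonresponse fraction) × (respondent percentage − nonrespondent percentage)
     = 0.24 × (54.5 − 12.5) = 0.24 × 42 = 10.08.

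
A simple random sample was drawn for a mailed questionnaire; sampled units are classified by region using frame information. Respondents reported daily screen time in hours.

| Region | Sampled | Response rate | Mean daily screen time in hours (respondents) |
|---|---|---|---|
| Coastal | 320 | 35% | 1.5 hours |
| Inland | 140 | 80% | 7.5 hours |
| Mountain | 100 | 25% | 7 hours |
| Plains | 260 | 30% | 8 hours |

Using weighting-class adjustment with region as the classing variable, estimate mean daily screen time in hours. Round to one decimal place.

Weighting each respondent by the inverse class response rate inflates each class back to its sampled size, so the class weight is n_sampled:
  Coastal: 320 × 1.5 = 480
  Inland: 140 × 7.5 = 1050
  Mountain: 100 × 7 = 700
  Plains: 260 × 8 = 2080
Adjusted estimate = 4310 / 820 = 5.2561 → 5.3.

5.3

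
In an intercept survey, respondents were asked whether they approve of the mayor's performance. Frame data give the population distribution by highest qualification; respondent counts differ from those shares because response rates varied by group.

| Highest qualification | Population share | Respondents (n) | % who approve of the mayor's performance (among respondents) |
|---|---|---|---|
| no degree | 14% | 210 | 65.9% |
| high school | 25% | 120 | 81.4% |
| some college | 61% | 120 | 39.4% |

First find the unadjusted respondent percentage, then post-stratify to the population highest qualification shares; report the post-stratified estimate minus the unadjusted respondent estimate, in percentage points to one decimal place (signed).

-9.4 percentage points

Unadjusted (pooled respondent) estimate weights by respondent counts:
  (210/450)×65.9 + (120/450)×81.4 + (120/450)×39.4 = 62.9667%
Post-stratifying to population shares instead:
  0.14×65.9 + 0.25×81.4 + 0.61×39.4 = 53.61%
Difference = 53.61 − 62.9667 = -9.3567 pp.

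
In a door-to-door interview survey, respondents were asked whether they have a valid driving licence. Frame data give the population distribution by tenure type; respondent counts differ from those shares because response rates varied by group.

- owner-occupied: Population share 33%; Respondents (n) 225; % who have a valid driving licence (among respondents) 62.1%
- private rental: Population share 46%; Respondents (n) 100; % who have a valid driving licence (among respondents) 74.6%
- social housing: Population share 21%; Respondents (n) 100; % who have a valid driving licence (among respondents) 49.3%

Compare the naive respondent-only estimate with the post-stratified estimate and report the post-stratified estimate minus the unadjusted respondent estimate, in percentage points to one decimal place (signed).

+3.1 percentage points

Naive respondent-only estimate (weights = respondent counts):
  (225/425)×62.1 + (100/425)×74.6 + (100/425)×49.3 = 62.0294%
Post-stratified estimate weights by population shares:
  0.33×62.1 + 0.46×74.6 + 0.21×49.3 = 65.162%
Difference = 65.162 − 62.0294 = 3.1326 pp.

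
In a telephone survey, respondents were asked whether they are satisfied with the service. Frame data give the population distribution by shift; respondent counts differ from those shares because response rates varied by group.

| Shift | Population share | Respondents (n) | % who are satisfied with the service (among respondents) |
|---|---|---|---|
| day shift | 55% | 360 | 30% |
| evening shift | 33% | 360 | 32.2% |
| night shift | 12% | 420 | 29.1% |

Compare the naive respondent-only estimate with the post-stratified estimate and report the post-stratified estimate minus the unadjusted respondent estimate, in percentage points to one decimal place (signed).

Unadjusted (pooled respondent) estimate weights by respondent counts:
  (360/1140)×30 + (360/1140)×32.2 + (420/1140)×29.1 = 30.3632%
Reweighting by population shift shares:
  0.55×30 + 0.33×32.2 + 0.12×29.1 = 30.618%
Difference = 30.618 − 30.3632 = 0.2548 pp.

+0.3 percentage points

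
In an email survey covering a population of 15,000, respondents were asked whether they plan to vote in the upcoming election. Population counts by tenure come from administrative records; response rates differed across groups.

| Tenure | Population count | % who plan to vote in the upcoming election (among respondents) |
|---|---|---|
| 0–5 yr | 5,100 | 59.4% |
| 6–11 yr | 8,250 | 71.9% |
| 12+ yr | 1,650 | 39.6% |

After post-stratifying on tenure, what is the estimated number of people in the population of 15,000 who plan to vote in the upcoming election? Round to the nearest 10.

9,610

Each cell contributes its population count × the respondent rate:
  0–5 yr: 5,100 × 59.4% = 3029.4
  6–11 yr: 8,250 × 71.9% = 5931.75
  12+ yr: 1,650 × 39.6% = 653.4
Estimated total = 9614.55 → 9,610.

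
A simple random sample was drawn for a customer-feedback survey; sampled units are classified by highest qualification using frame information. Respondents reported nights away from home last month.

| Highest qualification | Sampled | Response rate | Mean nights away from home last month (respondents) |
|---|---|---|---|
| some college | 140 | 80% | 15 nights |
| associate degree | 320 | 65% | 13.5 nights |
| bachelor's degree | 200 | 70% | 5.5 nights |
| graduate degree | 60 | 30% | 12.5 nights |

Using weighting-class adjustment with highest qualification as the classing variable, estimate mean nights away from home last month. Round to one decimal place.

Each respondent's weight = sampled/responded in their class; summing within a class gives n_sampled, so:
  some college: 140 × 15 = 2100
  associate degree: 320 × 13.5 = 4320
  bachelor's degree: 200 × 5.5 = 1100
  graduate degree: 60 × 12.5 = 750
Adjusted estimate = 8270 / 720 = 11.4861 → 11.5.

11.5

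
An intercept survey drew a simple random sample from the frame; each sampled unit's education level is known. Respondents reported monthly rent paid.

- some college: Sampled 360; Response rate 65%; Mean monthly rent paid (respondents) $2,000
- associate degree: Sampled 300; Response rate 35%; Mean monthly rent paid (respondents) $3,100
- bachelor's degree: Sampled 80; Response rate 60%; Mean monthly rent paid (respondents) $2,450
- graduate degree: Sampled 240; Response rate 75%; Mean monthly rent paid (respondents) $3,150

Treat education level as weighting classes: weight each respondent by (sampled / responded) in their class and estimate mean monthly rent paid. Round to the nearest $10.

$2,660

With weight = n_sampled/n_responded per class, the weighted class total is n_sampled:
  some college: 360 × 2000 = 720,000
  associate degree: 300 × 3100 = 930,000
  bachelor's degree: 80 × 2450 = 196,000
  graduate degree: 240 × 3150 = 756,000
Adjusted estimate = 2,602,000 / 980 = 2655.1 → $2,660.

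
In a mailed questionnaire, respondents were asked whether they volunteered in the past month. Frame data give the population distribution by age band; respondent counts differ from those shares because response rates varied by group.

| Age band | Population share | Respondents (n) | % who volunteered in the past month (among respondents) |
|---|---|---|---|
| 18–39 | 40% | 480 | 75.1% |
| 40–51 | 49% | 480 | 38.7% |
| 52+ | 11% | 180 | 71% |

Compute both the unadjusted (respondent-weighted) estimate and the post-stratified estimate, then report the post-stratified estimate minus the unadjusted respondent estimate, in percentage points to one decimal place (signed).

-2.3 percentage points

Naive respondent-only estimate (weights = respondent counts):
  (480/1140)×75.1 + (480/1140)×38.7 + (180/1140)×71 = 59.1263%
Post-stratified estimate weights by population shares:
  0.4×75.1 + 0.49×38.7 + 0.11×71 = 56.813%
Difference = 56.813 − 59.1263 = -2.3133 pp.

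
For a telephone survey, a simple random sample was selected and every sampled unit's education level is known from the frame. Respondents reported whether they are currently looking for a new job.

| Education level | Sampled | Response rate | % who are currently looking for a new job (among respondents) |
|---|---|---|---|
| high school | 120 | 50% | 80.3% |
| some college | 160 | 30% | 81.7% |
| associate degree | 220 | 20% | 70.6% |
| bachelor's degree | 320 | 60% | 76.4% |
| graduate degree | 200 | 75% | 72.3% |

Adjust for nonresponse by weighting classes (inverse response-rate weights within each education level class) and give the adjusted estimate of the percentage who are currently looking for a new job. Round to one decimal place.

75.6%

Inverse-response-rate weighting restores each class to its sampled count, so class totals weight by n_sampled:
  high school: 120 × 80.3 = 9636
  some college: 160 × 81.7 = 13,072
  associate degree: 220 × 70.6 = 15532
  bachelor's degree: 320 × 76.4 = 24,448
  graduate degree: 200 × 72.3 = 14,460
Adjusted estimate = 77,148 / 1,020 = 75.6353 → 75.6%.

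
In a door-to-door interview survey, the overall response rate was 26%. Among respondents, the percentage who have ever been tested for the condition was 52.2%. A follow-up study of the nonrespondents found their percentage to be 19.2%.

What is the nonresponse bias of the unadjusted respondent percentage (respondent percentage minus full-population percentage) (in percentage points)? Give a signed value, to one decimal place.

Nonresponse fraction = 1 − 0.26 = 0.74.
Bias = (nonresponse fraction) × (respondent percentage − nonrespondent percentage)
     = 0.74 × (52.2 − 19.2) = 0.74 × 33 = 24.42.

+24.4 percentage points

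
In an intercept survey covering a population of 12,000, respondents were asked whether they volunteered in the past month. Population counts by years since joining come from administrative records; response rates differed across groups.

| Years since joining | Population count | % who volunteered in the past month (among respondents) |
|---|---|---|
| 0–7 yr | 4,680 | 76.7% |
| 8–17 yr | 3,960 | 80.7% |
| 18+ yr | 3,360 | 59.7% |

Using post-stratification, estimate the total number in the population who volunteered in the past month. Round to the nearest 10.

8,790

Estimated count per cell = population count × respondent percentage:
  0–7 yr: 4,680 × 76.7% = 3589.56
  8–17 yr: 3,960 × 80.7% = 3195.72
  18+ yr: 3,360 × 59.7% = 2005.92
Estimated total = 8791.2 → 8,790.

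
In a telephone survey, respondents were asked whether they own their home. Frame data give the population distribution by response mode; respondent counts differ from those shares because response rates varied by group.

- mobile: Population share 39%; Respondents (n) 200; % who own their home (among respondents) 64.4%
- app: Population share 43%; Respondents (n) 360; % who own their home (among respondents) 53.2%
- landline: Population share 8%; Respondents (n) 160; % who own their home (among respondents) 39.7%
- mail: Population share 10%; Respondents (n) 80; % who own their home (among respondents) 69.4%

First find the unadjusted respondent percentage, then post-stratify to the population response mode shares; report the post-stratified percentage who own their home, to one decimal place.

Naive respondent-only estimate (weights = respondent counts):
  (200/800)×64.4 + (360/800)×53.2 + (160/800)×39.7 + (80/800)×69.4 = 54.92%
Reweighting by population response mode shares:
  0.39×64.4 + 0.43×53.2 + 0.08×39.7 + 0.1×69.4 = 58.108%

58.1%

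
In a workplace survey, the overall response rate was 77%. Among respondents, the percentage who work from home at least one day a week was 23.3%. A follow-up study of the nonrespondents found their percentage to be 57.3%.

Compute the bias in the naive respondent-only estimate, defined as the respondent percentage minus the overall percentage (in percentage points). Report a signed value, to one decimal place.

-7.8 percentage points

Nonresponse fraction = 1 − 0.77 = 0.23.
Bias = (nonresponse fraction) × (respondent percentage − nonrespondent percentage)
     = 0.23 × (23.3 − 57.3) = 0.23 × -34 = -7.82.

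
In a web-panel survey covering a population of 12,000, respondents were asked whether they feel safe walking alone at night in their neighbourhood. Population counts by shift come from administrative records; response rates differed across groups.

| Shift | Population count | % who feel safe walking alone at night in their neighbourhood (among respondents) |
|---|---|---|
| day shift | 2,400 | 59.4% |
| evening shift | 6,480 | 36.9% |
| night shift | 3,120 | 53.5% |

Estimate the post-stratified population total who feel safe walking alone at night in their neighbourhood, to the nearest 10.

Apply each group's respondent rate to its population count:
  day shift: 2,400 × 59.4% = 1425.6
  evening shift: 6,480 × 36.9% = 2391.12
  night shift: 3,120 × 53.5% = 1669.2
Estimated total = 5485.92 → 5,490.

5,490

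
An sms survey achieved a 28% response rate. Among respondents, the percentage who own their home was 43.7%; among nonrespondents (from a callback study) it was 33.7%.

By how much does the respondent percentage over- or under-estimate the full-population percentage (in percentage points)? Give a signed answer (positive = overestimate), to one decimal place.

+7.2 percentage points

Nonresponse fraction = 1 − 0.28 = 0.72.
Bias = (nonresponse fraction) × (respondent percentage − nonrespondent percentage)
     = 0.72 × (43.7 − 33.7) = 0.72 × 10 = 7.2.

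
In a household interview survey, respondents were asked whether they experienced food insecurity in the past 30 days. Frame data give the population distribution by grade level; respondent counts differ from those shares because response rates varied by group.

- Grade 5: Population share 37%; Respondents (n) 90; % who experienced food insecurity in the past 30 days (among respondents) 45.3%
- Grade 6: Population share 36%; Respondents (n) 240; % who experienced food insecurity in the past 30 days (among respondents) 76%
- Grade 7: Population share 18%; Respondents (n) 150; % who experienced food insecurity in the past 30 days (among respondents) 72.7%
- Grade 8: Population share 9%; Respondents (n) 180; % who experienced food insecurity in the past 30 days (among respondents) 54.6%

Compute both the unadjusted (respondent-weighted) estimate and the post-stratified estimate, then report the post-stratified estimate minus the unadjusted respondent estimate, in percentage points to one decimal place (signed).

Without adjustment, the pooled respondent share is:
  (90/660)×45.3 + (240/660)×76 + (150/660)×72.7 + (180/660)×54.6 = 65.2273%
Post-stratifying to population shares instead:
  0.37×45.3 + 0.36×76 + 0.18×72.7 + 0.09×54.6 = 62.121%
Difference = 62.121 − 65.2273 = -3.1063 pp.

-3.1 percentage points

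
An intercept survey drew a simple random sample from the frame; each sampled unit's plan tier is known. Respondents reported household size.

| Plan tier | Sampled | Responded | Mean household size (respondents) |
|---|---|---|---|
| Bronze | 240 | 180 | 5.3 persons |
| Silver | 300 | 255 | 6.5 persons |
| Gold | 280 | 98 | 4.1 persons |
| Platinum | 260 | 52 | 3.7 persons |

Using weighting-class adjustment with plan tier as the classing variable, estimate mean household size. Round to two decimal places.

Response rates by class: Bronze 180/240 = 75%, Silver 255/300 = 85%, Gold 98/280 = 35%, Platinum 52/260 = 20%.
Weighting each respondent by the inverse class response rate inflates each class back to its sampled size, so the class weight is n_sampled:
  Bronze: 240 × 5.3 = 1272
  Silver: 300 × 6.5 = 1950
  Gold: 280 × 4.1 = 1148
  Platinum: 260 × 3.7 = 962
Adjusted estimate = 5332 / 1,080 = 4.93704 → 4.94.

4.94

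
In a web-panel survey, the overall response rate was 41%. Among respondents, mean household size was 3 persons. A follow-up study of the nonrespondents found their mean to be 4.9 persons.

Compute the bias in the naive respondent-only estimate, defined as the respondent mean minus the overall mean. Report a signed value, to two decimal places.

-1.12

Nonresponse fraction = 1 − 0.41 = 0.59.
Bias = (nonresponse fraction) × (respondent mean − nonrespondent mean)
     = 0.59 × (3 − 4.9) = 0.59 × -1.9 = -1.121.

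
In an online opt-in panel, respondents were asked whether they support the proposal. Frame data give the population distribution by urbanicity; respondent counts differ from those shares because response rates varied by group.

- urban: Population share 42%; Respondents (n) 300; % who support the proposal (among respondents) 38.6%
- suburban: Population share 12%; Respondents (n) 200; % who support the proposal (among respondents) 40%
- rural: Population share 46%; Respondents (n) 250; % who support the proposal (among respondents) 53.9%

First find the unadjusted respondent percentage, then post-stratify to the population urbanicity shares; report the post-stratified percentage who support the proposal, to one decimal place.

45.8%

Unadjusted (pooled respondent) estimate weights by respondent counts:
  (300/750)×38.6 + (200/750)×40 + (250/750)×53.9 = 44.0733%
Reweighting by population urbanicity shares:
  0.42×38.6 + 0.12×40 + 0.46×53.9 = 45.806%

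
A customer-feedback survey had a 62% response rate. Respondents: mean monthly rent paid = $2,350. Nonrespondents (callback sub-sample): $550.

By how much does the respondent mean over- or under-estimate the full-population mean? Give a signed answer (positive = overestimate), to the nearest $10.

+$680

Nonresponse fraction = 1 − 0.62 = 0.38.
Bias = (nonresponse fraction) × (respondent mean − nonrespondent mean)
     = 0.38 × (2350 − 550) = 0.38 × 1800 = 684.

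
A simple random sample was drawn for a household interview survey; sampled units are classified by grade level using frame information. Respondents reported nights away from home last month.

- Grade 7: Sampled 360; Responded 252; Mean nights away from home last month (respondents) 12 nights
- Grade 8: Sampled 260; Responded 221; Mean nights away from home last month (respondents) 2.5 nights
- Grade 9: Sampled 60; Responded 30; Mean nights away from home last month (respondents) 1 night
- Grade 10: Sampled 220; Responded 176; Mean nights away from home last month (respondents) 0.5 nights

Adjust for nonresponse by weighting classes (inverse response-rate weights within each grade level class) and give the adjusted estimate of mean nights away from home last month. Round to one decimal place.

5.7

Response rates by class: Grade 7 252/360 = 70%, Grade 8 221/260 = 85%, Grade 9 30/60 = 50%, Grade 10 176/220 = 80%.
Weighting each respondent by the inverse class response rate inflates each class back to its sampled size, so the class weight is n_sampled:
  Grade 7: 360 × 12 = 4320
  Grade 8: 260 × 2.5 = 650
  Grade 9: 60 × 1 = 60
  Grade 10: 220 × 0.5 = 110
Adjusted estimate = 5140 / 900 = 5.71111 → 5.7.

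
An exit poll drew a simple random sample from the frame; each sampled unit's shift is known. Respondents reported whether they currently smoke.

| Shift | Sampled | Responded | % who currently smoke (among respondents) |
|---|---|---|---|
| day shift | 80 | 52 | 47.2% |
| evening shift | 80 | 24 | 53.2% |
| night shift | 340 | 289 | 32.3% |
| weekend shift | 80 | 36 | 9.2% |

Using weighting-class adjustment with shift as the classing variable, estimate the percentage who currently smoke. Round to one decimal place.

34.1%

Class response rates: day shift 52/80 = 65%, evening shift 24/80 = 30%, night shift 289/340 = 85%, weekend shift 36/80 = 45%.
With weight = n_sampled/n_responded per class, the weighted class total is n_sampled:
  day shift: 80 × 47.2 = 3776
  evening shift: 80 × 53.2 = 4256
  night shift: 340 × 32.3 = 10982
  weekend shift: 80 × 9.2 = 736
Adjusted estimate = 19,750 / 580 = 34.0517 → 34.1%.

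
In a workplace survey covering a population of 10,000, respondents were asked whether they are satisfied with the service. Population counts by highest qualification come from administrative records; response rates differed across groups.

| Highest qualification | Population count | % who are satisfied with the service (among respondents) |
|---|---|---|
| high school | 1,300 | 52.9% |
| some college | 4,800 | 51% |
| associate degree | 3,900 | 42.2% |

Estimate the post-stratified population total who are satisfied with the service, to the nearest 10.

Estimated count per cell = population count × respondent percentage:
  high school: 1,300 × 52.9% = 687.7
  some college: 4,800 × 51% = 2448
  associate degree: 3,900 × 42.2% = 1645.8
Estimated total = 4781.5 → 4,780.

4,780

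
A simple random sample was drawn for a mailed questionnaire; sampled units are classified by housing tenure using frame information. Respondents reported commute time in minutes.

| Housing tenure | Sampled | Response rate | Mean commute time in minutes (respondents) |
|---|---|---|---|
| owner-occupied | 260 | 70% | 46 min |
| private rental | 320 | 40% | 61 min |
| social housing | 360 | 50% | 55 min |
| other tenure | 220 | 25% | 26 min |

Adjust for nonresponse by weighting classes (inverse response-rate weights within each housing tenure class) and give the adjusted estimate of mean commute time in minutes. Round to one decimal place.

Inverse-response-rate weighting restores each class to its sampled count, so class totals weight by n_sampled:
  owner-occupied: 260 × 46 = 11,960
  private rental: 320 × 61 = 19,520
  social housing: 360 × 55 = 19,800
  other tenure: 220 × 26 = 5720
Adjusted estimate = 57,000 / 1,160 = 49.1379 → 49.1.

49.1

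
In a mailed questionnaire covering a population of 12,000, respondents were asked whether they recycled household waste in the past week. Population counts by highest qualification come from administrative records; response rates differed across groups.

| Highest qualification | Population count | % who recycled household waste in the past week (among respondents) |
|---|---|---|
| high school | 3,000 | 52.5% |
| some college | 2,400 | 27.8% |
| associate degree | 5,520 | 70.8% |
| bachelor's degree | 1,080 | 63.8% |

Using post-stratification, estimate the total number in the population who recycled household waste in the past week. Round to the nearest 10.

Each cell contributes its population count × the respondent rate:
  high school: 3,000 × 52.5% = 1575
  some college: 2,400 × 27.8% = 667.2
  associate degree: 5,520 × 70.8% = 3908.16
  bachelor's degree: 1,080 × 63.8% = 689.04
Estimated total = 6839.4 → 6,840.

6,840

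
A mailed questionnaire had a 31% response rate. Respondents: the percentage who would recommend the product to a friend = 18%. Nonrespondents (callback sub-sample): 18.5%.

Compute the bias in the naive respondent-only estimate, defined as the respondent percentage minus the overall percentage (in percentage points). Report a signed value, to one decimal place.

-0.3 percentage points

Nonresponse fraction = 1 − 0.31 = 0.69.
Bias = (nonresponse fraction) × (respondent percentage − nonrespondent percentage)
     = 0.69 × (18 − 18.5) = 0.69 × -0.5 = -0.345.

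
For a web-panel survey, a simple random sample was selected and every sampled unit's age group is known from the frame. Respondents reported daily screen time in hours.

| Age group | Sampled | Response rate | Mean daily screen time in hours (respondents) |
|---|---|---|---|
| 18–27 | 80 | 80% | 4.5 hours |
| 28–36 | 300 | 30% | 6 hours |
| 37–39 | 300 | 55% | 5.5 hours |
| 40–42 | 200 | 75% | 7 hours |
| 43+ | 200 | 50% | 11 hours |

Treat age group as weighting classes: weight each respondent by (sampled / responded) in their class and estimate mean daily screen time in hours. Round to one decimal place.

6.9

With weight = n_sampled/n_responded per class, the weighted class total is n_sampled:
  18–27: 80 × 4.5 = 360
  28–36: 300 × 6 = 1800
  37–39: 300 × 5.5 = 1650
  40–42: 200 × 7 = 1400
  43+: 200 × 11 = 2200
Adjusted estimate = 7410 / 1,080 = 6.86111 → 6.9.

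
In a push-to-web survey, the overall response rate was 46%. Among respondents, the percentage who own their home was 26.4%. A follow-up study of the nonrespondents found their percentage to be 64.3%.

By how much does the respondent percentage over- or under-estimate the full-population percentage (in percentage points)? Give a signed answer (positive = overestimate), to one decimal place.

-20.5 percentage points

Nonresponse fraction = 1 − 0.46 = 0.54.
Bias = (nonresponse fraction) × (respondent percentage − nonrespondent percentage)
     = 0.54 × (26.4 − 64.3) = 0.54 × -37.9 = -20.466.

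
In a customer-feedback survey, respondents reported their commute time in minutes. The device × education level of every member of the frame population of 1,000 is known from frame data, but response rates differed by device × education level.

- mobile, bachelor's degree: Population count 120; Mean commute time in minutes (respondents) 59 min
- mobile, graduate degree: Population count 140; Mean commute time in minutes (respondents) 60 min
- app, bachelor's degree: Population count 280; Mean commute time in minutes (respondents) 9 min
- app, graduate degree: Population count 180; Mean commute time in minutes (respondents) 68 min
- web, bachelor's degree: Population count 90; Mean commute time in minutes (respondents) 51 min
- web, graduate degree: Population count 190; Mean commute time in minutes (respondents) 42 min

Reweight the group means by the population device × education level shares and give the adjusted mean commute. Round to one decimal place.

Reweight to the known device × education level distribution:
  mobile, bachelor's degree: (120/1,000) × 59 = 7.08
  mobile, graduate degree: (140/1,000) × 60 = 8.4
  app, bachelor's degree: (280/1,000) × 9 = 2.52
  app, graduate degree: (180/1,000) × 68 = 12.24
  web, bachelor's degree: (90/1,000) × 51 = 4.59
  web, graduate degree: (190/1,000) × 42 = 7.98
Post-stratified estimate = 42.81 → 42.8.

42.8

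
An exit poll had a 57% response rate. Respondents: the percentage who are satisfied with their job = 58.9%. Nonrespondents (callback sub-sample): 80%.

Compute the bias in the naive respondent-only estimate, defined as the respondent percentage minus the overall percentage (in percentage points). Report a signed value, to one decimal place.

Nonresponse fraction = 1 − 0.57 = 0.43.
Bias = (nonresponse fraction) × (respondent percentage − nonrespondent percentage)
     = 0.43 × (58.9 − 80) = 0.43 × -21.1 = -9.073.

-9.1 percentage points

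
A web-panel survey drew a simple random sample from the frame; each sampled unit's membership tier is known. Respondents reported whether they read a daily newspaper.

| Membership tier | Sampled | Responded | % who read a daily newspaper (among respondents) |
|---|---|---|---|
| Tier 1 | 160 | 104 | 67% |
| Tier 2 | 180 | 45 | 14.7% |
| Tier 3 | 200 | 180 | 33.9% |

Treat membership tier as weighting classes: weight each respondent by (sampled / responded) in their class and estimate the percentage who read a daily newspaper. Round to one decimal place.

Class response rates: Tier 1 104/160 = 65%, Tier 2 45/180 = 25%, Tier 3 180/200 = 90%.
Weighting each respondent by the inverse class response rate inflates each class back to its sampled size, so the class weight is n_sampled:
  Tier 1: 160 × 67 = 10,720
  Tier 2: 180 × 14.7 = 2646
  Tier 3: 200 × 33.9 = 6780
Adjusted estimate = 20,146 / 540 = 37.3074 → 37.3%.

37.3%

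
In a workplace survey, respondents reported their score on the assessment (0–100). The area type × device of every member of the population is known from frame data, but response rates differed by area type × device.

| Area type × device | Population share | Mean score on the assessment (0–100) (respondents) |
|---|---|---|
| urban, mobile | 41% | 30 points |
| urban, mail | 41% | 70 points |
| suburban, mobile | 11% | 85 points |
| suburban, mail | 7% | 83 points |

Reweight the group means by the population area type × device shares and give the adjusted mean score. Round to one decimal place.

56.2

Weight each group's respondent value by its population share:
  urban, mobile: 0.41 × 30 = 12.3
  urban, mail: 0.41 × 70 = 28.7
  suburban, mobile: 0.11 × 85 = 9.35
  suburban, mail: 0.07 × 83 = 5.81
Post-stratified estimate = 56.16 → 56.2.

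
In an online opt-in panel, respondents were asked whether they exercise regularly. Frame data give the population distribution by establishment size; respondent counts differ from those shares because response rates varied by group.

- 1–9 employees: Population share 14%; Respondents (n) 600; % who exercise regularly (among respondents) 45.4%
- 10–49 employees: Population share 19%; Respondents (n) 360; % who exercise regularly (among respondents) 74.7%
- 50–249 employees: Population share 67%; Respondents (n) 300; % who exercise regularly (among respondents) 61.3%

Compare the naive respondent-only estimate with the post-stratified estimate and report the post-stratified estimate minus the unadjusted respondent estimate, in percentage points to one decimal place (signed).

Without adjustment, the pooled respondent share is:
  (600/1260)×45.4 + (360/1260)×74.7 + (300/1260)×61.3 = 57.5571%
Post-stratified estimate weights by population shares:
  0.14×45.4 + 0.19×74.7 + 0.67×61.3 = 61.62%
Difference = 61.62 − 57.5571 = 4.0629 pp.

+4.1 percentage points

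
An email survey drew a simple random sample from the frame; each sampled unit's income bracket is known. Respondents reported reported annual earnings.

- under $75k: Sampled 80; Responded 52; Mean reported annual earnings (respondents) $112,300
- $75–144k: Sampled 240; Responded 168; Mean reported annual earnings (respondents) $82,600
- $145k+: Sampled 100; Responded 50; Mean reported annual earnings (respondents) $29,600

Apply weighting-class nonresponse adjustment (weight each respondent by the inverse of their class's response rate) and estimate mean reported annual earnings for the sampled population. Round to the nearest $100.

$75,600

Response rates by class: under $75k 52/80 = 65%, $75–144k 168/240 = 70%, $145k+ 50/100 = 50%.
With weight = n_sampled/n_responded per class, the weighted class total is n_sampled:
  under $75k: 80 × 112,300 = 8,984,000
  $75–144k: 240 × 82,600 = 19,824,000
  $145k+: 100 × 29,600 = 2,960,000
Adjusted estimate = 31,768,000 / 420 = 75638.1 → $75,600.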